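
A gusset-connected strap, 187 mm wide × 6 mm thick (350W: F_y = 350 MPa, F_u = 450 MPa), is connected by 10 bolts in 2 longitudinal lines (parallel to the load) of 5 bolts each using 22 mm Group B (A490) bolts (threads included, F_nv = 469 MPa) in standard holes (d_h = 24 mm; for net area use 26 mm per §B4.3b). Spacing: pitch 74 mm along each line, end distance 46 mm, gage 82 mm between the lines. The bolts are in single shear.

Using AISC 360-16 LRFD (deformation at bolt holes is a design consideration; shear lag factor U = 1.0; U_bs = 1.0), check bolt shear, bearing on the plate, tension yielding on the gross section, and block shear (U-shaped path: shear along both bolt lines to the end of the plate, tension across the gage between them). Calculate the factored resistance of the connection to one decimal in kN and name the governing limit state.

Bolt shear: A_b = π(22)²/4 = 380.13 mm². φR_n = 0.75 × 469 × 380.13 × 10 × 1 = 1337.1 kN.
Bearing (6 mm plate, F_u = 450 MPa): end bolts L_c = 46 − 24/2 = 34, R_n = min(1.2×34×6×450, 2.4×22×6×450) = 110.16 kN/bolt; interior L_c = 74 − 24 = 50, R_n = 142.56 kN/bolt. φR_n = 0.75 × (2×110.16 + 8×142.56) = 1020.6 kN.
Tension yield (gross): A_g = 187×6 = 1122 mm². φR_n = 0.90 × 350 × 1122 = 353.4 kN.
Block shear: shear path 2×[46+4×74] = 2×342 mm, A_gv = 4104, A_nv = 2×(342 − 4.5×26)×6 = 2700 mm²; tension across gage: (82 − 1×26)×6 = 336 mm². R_n = min(0.6×450×2700, 0.6×350×4104) + 1.0×450×336 = min(729, 861.84) + 151.2 = 880.2 kN. φR_n = 0.75 × 880.2 = 660.2 kN.
Governing: min(1337.1, 1020.6, 353.4, 660.2) = 353.4 kN → gross-section yield.

353.4 kN (gross-section yield governs)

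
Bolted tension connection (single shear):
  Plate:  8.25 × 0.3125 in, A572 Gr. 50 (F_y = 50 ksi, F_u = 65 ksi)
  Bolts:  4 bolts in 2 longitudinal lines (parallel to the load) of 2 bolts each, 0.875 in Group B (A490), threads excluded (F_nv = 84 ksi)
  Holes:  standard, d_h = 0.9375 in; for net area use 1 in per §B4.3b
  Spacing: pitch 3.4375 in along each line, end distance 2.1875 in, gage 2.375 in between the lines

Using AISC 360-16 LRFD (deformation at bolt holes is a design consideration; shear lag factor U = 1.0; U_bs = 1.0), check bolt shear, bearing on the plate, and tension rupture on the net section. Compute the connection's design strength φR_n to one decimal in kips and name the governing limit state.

Bolt shear: A_b = π(0.875)²/4 = 0.60132 in². φR_n = 0.75 × 84 × 0.60132 × 4 × 1 = 151.5 kips.
Bearing (0.3125 in plate, F_u = 65 ksi): end bolts L_c = 2.1875 − 0.9375/2 = 1.71875, R_n = min(1.2×1.71875×0.3125×65, 2.4×0.875×0.3125×65) = 41.895 kips/bolt; interior L_c = 3.4375 − 0.9375 = 2.5, R_n = 42.656 kips/bolt. φR_n = 0.75 × (2×41.895 + 2×42.656) = 126.8 kips.
Tension rupture (net): A_n = (8.25 − 2×1)×0.3125 = 1.9531 in² (U = 1.0, A_e = A_n). φR_n = 0.75 × 65 × 1.9531 = 95.2 kips.
Governing: min(151.5, 126.8, 95.2) = 95.2 kips → net-section rupture.

95.2 kips (net-section rupture governs)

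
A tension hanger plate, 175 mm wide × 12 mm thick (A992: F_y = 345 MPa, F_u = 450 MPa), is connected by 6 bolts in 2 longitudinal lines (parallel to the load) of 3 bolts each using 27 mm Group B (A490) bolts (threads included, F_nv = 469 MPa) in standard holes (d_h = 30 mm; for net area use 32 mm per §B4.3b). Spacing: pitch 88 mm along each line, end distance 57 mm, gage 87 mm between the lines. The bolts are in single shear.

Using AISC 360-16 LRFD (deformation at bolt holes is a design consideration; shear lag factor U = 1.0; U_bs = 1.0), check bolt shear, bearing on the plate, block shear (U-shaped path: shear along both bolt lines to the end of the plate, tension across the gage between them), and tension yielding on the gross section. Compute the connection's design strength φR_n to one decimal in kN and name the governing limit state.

Bolt shear: A_b = π(27)²/4 = 572.56 mm². φR_n = 0.75 × 469 × 572.56 × 6 × 1 = 1208.4 kN.
Bearing (12 mm plate, F_u = 450 MPa): end bolts L_c = 57 − 30/2 = 42, R_n = min(1.2×42×12×450, 2.4×27×12×450) = 272.16 kN/bolt; interior L_c = 88 − 30 = 58, R_n = 349.92 kN/bolt. φR_n = 0.75 × (2×272.16 + 4×349.92) = 1458.0 kN.
Block shear: shear path 2×[57+2×88] = 2×233 mm, A_gv = 5592, A_nv = 2×(233 − 2.5×32)×12 = 3672 mm²; tension across gage: (87 − 1×32)×12 = 660 mm². R_n = min(0.6×450×3672, 0.6×345×5592) + 1.0×450×660 = min(991.44, 1157.5) + 297 = 1288.4 kN. φR_n = 0.75 × 1288.4 = 966.3 kN.
Tension yield (gross): A_g = 175×12 = 2100 mm². φR_n = 0.90 × 345 × 2100 = 652.1 kN.
Governing: min(1208.4, 1458.0, 966.3, 652.1) = 652.1 kN → gross-section yield.

652.1 kN (gross-section yield governs)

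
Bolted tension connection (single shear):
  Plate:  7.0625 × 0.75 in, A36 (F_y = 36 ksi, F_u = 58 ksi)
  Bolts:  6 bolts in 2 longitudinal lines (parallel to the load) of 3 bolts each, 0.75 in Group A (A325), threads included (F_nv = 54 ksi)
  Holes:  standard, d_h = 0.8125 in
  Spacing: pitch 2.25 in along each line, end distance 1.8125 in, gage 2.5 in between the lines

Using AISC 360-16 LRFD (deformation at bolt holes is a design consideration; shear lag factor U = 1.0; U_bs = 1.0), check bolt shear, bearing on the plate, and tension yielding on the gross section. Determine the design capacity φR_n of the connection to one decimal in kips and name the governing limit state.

Bolt shear: A_b = π(0.75)²/4 = 0.44179 in². φR_n = 0.75 × 54 × 0.44179 × 6 × 1 = 107.4 kips.
Bearing (0.75 in plate, F_u = 58 ksi): end bolts L_c = 1.8125 − 0.8125/2 = 1.40625, R_n = min(1.2×1.40625×0.75×58, 2.4×0.75×0.75×58) = 73.406 kips/bolt; interior L_c = 2.25 − 0.8125 = 1.4375, R_n = 75.038 kips/bolt. φR_n = 0.75 × (2×73.406 + 4×75.038) = 335.2 kips.
Tension yield (gross): A_g = 7.0625×0.75 = 5.2969 in². φR_n = 0.90 × 36 × 5.2969 = 171.6 kips.
Governing: min(107.4, 335.2, 171.6) = 107.4 kips → bolt shear.

107.4 kips (bolt shear governs)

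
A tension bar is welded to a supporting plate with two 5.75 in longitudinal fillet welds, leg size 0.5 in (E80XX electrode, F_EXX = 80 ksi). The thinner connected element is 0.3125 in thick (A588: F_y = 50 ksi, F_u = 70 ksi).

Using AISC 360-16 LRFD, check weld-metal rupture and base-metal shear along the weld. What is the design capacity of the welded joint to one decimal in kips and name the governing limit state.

107.8 kips (base-metal shear governs)

Weld metal: throat = 0.707×0.5 = 0.3535 in, L = 2×5.75 = 11.5 in. φR_n = 0.75 × 0.6 × 80 × 0.3535 × 11.5 = 146.3 kips.
Base metal shear (0.3125 in plate): yield φR_n = 1.0×0.6×50×0.3125×11.5 = 107.8 kips; rupture φR_n = 0.75×0.6×70×0.3125×11.5 = 113.2 kips; take 107.8 kips (yield).
Governing: min(146.3, 107.8) = 107.8 kips → base-metal shear.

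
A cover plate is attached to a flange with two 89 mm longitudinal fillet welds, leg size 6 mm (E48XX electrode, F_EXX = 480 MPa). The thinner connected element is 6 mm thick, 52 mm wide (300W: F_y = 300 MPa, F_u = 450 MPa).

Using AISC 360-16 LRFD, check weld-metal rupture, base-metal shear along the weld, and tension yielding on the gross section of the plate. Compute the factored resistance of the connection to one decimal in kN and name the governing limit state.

84.2 kN (gross-section yield governs)

Weld metal: throat = 0.707×6 = 4.242 mm, L = 2×89 = 178 mm. φR_n = 0.75 × 0.6 × 480 × 4.242 × 178 = 163.1 kN.
Base metal shear (6 mm plate): yield φR_n = 1.0×0.6×300×6×178 = 192.2 kN; rupture φR_n = 0.75×0.6×450×6×178 = 216.3 kN; take 192.2 kN (yield).
Tension yield (gross): A_g = 52×6 = 312 mm². φR_n = 0.90 × 300 × 312 = 84.2 kN.
Governing: min(163.1, 192.2, 84.2) = 84.2 kN → gross-section yield.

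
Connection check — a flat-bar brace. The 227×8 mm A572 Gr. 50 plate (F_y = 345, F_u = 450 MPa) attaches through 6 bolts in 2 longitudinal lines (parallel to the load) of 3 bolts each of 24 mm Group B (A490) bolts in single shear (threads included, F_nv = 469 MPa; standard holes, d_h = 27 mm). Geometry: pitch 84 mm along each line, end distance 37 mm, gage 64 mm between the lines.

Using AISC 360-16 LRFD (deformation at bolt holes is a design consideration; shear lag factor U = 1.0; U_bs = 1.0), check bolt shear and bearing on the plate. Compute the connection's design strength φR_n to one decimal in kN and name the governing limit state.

774.4 kN (bearing governs)

Bolt shear: A_b = π(24)²/4 = 452.39 mm². φR_n = 0.75 × 469 × 452.39 × 6 × 1 = 954.8 kN.
Bearing (8 mm plate, F_u = 450 MPa): end bolts L_c = 37 − 27/2 = 23.5, R_n = min(1.2×23.5×8×450, 2.4×24×8×450) = 101.52 kN/bolt; interior L_c = 84 − 27 = 57, R_n = 207.36 kN/bolt. φR_n = 0.75 × (2×101.52 + 4×207.36) = 774.4 kN.
Governing: min(954.8, 774.4) = 774.4 kN → bearing.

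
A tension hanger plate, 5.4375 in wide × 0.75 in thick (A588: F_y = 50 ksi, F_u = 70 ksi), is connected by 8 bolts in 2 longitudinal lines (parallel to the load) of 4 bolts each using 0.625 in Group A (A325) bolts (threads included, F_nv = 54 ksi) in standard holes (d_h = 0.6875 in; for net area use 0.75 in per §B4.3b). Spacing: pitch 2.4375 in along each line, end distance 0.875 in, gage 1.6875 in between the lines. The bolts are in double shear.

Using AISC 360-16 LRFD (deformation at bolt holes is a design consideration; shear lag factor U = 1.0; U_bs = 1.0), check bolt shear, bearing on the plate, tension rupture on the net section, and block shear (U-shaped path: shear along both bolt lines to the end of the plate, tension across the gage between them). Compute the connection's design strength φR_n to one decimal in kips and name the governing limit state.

155.0 kips (net-section rupture governs)

Bolt shear: A_b = π(0.625)²/4 = 0.3068 in². φR_n = 0.75 × 54 × 0.3068 × 8 × 2 = 198.8 kips.
Bearing (0.75 in plate, F_u = 70 ksi): end bolts L_c = 0.875 − 0.6875/2 = 0.53125, R_n = min(1.2×0.53125×0.75×70, 2.4×0.625×0.75×70) = 33.469 kips/bolt; interior L_c = 2.4375 − 0.6875 = 1.75, R_n = 78.75 kips/bolt. φR_n = 0.75 × (2×33.469 + 6×78.75) = 404.6 kips.
Tension rupture (net): A_n = (5.4375 − 2×0.75)×0.75 = 2.9531 in² (U = 1.0, A_e = A_n). φR_n = 0.75 × 70 × 2.9531 = 155.0 kips.
Block shear: shear path 2×[0.875+3×2.4375] = 2×8.1875 in, A_gv = 12.281, A_nv = 2×(8.1875 − 3.5×0.75)×0.75 = 8.3438 in²; tension across gage: (1.6875 − 1×0.75)×0.75 = 0.70313 in². R_n = min(0.6×70×8.3438, 0.6×50×12.281) + 1.0×70×0.70313 = min(350.44, 368.43) + 49.219 = 399.66 kips. φR_n = 0.75 × 399.66 = 299.7 kips.
Governing: min(198.8, 404.6, 155.0, 299.7) = 155.0 kips → net-section rupture.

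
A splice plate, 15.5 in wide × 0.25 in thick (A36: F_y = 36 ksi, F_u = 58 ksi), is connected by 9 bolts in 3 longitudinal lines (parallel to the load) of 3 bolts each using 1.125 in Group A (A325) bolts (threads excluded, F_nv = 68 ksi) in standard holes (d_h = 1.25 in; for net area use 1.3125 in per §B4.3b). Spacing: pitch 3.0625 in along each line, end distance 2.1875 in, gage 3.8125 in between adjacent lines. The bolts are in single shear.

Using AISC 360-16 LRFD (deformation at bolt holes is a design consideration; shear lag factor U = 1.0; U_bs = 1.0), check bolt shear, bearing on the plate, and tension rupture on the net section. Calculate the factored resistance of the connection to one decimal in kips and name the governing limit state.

Bolt shear: A_b = π(1.125)²/4 = 0.99402 in². φR_n = 0.75 × 68 × 0.99402 × 9 × 1 = 456.3 kips.
Bearing (0.25 in plate, F_u = 58 ksi): end bolts L_c = 2.1875 − 1.25/2 = 1.5625, R_n = min(1.2×1.5625×0.25×58, 2.4×1.125×0.25×58) = 27.188 kips/bolt; interior L_c = 3.0625 − 1.25 = 1.8125, R_n = 31.538 kips/bolt. φR_n = 0.75 × (3×27.188 + 6×31.538) = 203.1 kips.
Tension rupture (net): A_n = (15.5 − 3×1.3125)×0.25 = 2.8906 in² (U = 1.0, A_e = A_n). φR_n = 0.75 × 58 × 2.8906 = 125.7 kips.
Governing: min(456.3, 203.1, 125.7) = 125.7 kips → net-section rupture.

125.7 kips (net-section rupture governs)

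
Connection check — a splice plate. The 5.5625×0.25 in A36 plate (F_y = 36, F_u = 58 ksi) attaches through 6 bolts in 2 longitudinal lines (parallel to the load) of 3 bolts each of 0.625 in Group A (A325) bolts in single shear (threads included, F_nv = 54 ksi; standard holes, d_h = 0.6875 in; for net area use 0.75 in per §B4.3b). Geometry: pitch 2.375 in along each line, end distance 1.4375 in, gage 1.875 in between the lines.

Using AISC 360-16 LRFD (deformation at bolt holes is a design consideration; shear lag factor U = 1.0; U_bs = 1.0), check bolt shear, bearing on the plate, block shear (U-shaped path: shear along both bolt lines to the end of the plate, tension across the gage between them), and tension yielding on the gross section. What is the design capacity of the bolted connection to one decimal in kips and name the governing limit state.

Bolt shear: A_b = π(0.625)²/4 = 0.3068 in². φR_n = 0.75 × 54 × 0.3068 × 6 × 1 = 74.6 kips.
Bearing (0.25 in plate, F_u = 58 ksi): end bolts L_c = 1.4375 − 0.6875/2 = 1.09375, R_n = min(1.2×1.09375×0.25×58, 2.4×0.625×0.25×58) = 19.031 kips/bolt; interior L_c = 2.375 − 0.6875 = 1.6875, R_n = 21.75 kips/bolt. φR_n = 0.75 × (2×19.031 + 4×21.75) = 93.8 kips.
Block shear: shear path 2×[1.4375+2×2.375] = 2×6.1875 in, A_gv = 3.0938, A_nv = 2×(6.1875 − 2.5×0.75)×0.25 = 2.1563 in²; tension across gage: (1.875 − 1×0.75)×0.25 = 0.28125 in². R_n = min(0.6×58×2.1563, 0.6×36×3.0938) + 1.0×58×0.28125 = min(75.039, 66.826) + 16.313 = 83.139 kips. φR_n = 0.75 × 83.139 = 62.4 kips.
Tension yield (gross): A_g = 5.5625×0.25 = 1.3906 in². φR_n = 0.90 × 36 × 1.3906 = 45.1 kips.
Governing: min(74.6, 93.8, 62.4, 45.1) = 45.1 kips → gross-section yield.

45.1 kips (gross-section yield governs)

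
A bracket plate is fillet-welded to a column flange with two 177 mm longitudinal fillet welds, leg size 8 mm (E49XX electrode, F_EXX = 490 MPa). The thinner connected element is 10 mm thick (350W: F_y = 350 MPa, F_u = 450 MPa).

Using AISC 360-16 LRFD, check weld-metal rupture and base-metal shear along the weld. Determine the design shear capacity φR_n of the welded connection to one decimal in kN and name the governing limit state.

Weld metal: throat = 0.707×8 = 5.656 mm, L = 2×177 = 354 mm. φR_n = 0.75 × 0.6 × 490 × 5.656 × 354 = 441.5 kN.
Base metal shear (10 mm plate): yield φR_n = 1.0×0.6×350×10×354 = 743.4 kN; rupture φR_n = 0.75×0.6×450×10×354 = 716.9 kN; take 716.9 kN (rupture).
Governing: min(441.5, 716.9) = 441.5 kN → weld metal.

441.5 kN (weld metal governs)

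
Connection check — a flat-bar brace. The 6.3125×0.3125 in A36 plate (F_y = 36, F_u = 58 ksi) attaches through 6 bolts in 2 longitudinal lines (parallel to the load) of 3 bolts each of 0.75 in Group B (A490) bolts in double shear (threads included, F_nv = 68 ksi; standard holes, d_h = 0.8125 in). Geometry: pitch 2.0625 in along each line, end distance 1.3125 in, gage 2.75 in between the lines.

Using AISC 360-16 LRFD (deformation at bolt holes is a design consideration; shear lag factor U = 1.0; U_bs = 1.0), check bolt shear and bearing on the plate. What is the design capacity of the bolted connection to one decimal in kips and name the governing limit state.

111.1 kips (bearing governs)

Bolt shear: A_b = π(0.75)²/4 = 0.44179 in². φR_n = 0.75 × 68 × 0.44179 × 6 × 2 = 270.4 kips.
Bearing (0.3125 in plate, F_u = 58 ksi): end bolts L_c = 1.3125 − 0.8125/2 = 0.90625, R_n = min(1.2×0.90625×0.3125×58, 2.4×0.75×0.3125×58) = 19.711 kips/bolt; interior L_c = 2.0625 − 0.8125 = 1.25, R_n = 27.188 kips/bolt. φR_n = 0.75 × (2×19.711 + 4×27.188) = 111.1 kips.
Governing: min(270.4, 111.1) = 111.1 kips → bearing.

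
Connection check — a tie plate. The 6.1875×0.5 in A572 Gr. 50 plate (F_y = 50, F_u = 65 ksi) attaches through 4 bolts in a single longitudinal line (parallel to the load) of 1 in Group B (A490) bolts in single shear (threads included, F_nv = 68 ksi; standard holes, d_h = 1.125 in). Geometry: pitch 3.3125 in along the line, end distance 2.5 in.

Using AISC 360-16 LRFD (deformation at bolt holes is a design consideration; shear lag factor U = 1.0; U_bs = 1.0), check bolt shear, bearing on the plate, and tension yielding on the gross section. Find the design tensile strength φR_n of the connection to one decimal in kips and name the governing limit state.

Bolt shear: A_b = π(1)²/4 = 0.7854 in². φR_n = 0.75 × 68 × 0.7854 × 4 × 1 = 160.2 kips.
Bearing (0.5 in plate, F_u = 65 ksi): end bolts L_c = 2.5 − 1.125/2 = 1.9375, R_n = min(1.2×1.9375×0.5×65, 2.4×1×0.5×65) = 75.563 kips/bolt; interior L_c = 3.3125 − 1.125 = 2.1875, R_n = 78 kips/bolt. φR_n = 0.75 × (1×75.563 + 3×78) = 232.2 kips.
Tension yield (gross): A_g = 6.1875×0.5 = 3.0938 in². φR_n = 0.90 × 50 × 3.0938 = 139.2 kips.
Governing: min(160.2, 232.2, 139.2) = 139.2 kips → gross-section yield.

139.2 kips (gross-section yield governs)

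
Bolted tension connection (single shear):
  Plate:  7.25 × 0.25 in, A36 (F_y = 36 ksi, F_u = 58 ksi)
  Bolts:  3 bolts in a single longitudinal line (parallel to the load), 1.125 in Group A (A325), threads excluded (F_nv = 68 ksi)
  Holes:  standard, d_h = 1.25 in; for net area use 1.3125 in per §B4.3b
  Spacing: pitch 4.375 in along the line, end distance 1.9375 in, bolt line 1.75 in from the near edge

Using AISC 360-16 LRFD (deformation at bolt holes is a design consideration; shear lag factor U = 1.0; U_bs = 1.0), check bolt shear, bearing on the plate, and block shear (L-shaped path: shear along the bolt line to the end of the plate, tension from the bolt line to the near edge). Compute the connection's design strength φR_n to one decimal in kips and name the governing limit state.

Bolt shear: A_b = π(1.125)²/4 = 0.99402 in². φR_n = 0.75 × 68 × 0.99402 × 3 × 1 = 152.1 kips.
Bearing (0.25 in plate, F_u = 58 ksi): end bolts L_c = 1.9375 − 1.25/2 = 1.3125, R_n = min(1.2×1.3125×0.25×58, 2.4×1.125×0.25×58) = 22.838 kips/bolt; interior L_c = 4.375 − 1.25 = 3.125, R_n = 39.15 kips/bolt. φR_n = 0.75 × (1×22.838 + 2×39.15) = 75.9 kips.
Block shear: shear path 1×[1.9375+2×4.375] = 1×10.6875 in, A_gv = 2.6719, A_nv = 1×(10.6875 − 2.5×1.3125)×0.25 = 1.8516 in²; tension to near edge: (1.75 − 0.5×1.3125)×0.25 = 0.27344 in². R_n = min(0.6×58×1.8516, 0.6×36×2.6719) + 1.0×58×0.27344 = min(64.436, 57.713) + 15.86 = 73.573 kips. φR_n = 0.75 × 73.573 = 55.2 kips.
Governing: min(152.1, 75.9, 55.2) = 55.2 kips → block shear.

55.2 kips (block shear governs)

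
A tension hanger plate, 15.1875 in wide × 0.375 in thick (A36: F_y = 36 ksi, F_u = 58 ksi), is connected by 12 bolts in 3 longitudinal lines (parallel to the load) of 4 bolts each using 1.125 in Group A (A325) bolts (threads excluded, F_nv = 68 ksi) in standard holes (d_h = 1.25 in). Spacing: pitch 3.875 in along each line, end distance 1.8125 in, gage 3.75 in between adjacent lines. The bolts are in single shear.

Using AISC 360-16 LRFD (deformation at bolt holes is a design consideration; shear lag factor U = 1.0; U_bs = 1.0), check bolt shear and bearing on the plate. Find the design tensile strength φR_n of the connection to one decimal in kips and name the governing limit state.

Bolt shear: A_b = π(1.125)²/4 = 0.99402 in². φR_n = 0.75 × 68 × 0.99402 × 12 × 1 = 608.3 kips.
Bearing (0.375 in plate, F_u = 58 ksi): end bolts L_c = 1.8125 − 1.25/2 = 1.1875, R_n = min(1.2×1.1875×0.375×58, 2.4×1.125×0.375×58) = 30.994 kips/bolt; interior L_c = 3.875 − 1.25 = 2.625, R_n = 58.725 kips/bolt. φR_n = 0.75 × (3×30.994 + 9×58.725) = 466.1 kips.
Governing: min(608.3, 466.1) = 466.1 kips → bearing.

466.1 kips (bearing governs)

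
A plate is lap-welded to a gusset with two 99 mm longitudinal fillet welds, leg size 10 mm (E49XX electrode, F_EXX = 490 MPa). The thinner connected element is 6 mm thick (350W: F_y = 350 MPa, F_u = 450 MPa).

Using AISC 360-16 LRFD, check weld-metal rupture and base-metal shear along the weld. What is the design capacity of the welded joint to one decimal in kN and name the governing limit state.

Weld metal: throat = 0.707×10 = 7.07 mm, L = 2×99 = 198 mm. φR_n = 0.75 × 0.6 × 490 × 7.07 × 198 = 308.7 kN.
Base metal shear (6 mm plate): yield φR_n = 1.0×0.6×350×6×198 = 249.5 kN; rupture φR_n = 0.75×0.6×450×6×198 = 240.6 kN; take 240.6 kN (rupture).
Governing: min(308.7, 240.6) = 240.6 kN → base-metal shear.

240.6 kN (base-metal shear governs)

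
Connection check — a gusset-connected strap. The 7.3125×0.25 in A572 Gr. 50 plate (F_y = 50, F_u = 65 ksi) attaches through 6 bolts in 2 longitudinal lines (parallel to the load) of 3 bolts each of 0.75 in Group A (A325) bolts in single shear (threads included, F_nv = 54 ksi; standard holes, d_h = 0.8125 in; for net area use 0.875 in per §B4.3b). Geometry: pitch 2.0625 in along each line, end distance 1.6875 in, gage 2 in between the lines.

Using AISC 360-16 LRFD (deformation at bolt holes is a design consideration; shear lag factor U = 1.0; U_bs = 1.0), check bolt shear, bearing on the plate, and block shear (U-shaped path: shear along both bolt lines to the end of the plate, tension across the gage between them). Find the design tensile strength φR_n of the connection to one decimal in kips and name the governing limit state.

66.7 kips (block shear governs)

Bolt shear: A_b = π(0.75)²/4 = 0.44179 in². φR_n = 0.75 × 54 × 0.44179 × 6 × 1 = 107.4 kips.
Bearing (0.25 in plate, F_u = 65 ksi): end bolts L_c = 1.6875 − 0.8125/2 = 1.28125, R_n = min(1.2×1.28125×0.25×65, 2.4×0.75×0.25×65) = 24.984 kips/bolt; interior L_c = 2.0625 − 0.8125 = 1.25, R_n = 24.375 kips/bolt. φR_n = 0.75 × (2×24.984 + 4×24.375) = 110.6 kips.
Block shear: shear path 2×[1.6875+2×2.0625] = 2×5.8125 in, A_gv = 2.9063, A_nv = 2×(5.8125 − 2.5×0.875)×0.25 = 1.8125 in²; tension across gage: (2 − 1×0.875)×0.25 = 0.28125 in². R_n = min(0.6×65×1.8125, 0.6×50×2.9063) + 1.0×65×0.28125 = min(70.688, 87.189) + 18.281 = 88.969 kips. φR_n = 0.75 × 88.969 = 66.7 kips.
Governing: min(107.4, 110.6, 66.7) = 66.7 kips → block shear.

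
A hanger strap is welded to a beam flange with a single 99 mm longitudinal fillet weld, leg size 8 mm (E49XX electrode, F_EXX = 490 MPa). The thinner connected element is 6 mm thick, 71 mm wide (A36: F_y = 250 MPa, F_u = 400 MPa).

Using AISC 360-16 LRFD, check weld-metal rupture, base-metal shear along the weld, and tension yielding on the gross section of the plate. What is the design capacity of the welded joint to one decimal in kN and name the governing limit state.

89.1 kN (base-metal shear governs)

Weld metal: throat = 0.707×8 = 5.656 mm, L = 99 mm. φR_n = 0.75 × 0.6 × 490 × 5.656 × 99 = 123.5 kN.
Base metal shear (6 mm plate): yield φR_n = 1.0×0.6×250×6×99 = 89.1 kN; rupture φR_n = 0.75×0.6×400×6×99 = 106.9 kN; take 89.1 kN (yield).
Tension yield (gross): A_g = 71×6 = 426 mm². φR_n = 0.90 × 250 × 426 = 95.9 kN.
Governing: min(123.5, 89.1, 95.9) = 89.1 kN → base-metal shear.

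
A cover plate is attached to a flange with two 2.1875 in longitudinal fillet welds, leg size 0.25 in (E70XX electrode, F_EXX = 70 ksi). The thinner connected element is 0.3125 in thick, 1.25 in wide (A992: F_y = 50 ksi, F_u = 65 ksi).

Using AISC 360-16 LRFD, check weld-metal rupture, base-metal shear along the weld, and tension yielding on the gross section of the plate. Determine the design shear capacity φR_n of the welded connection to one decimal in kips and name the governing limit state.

17.6 kips (gross-section yield governs)

Weld metal: throat = 0.707×0.25 = 0.17675 in, L = 2×2.1875 = 4.375 in. φR_n = 0.75 × 0.6 × 70 × 0.17675 × 4.375 = 24.4 kips.
Base metal shear (0.3125 in plate): yield φR_n = 1.0×0.6×50×0.3125×4.375 = 41.0 kips; rupture φR_n = 0.75×0.6×65×0.3125×4.375 = 40.0 kips; take 40.0 kips (rupture).
Tension yield (gross): A_g = 1.25×0.3125 = 0.39063 in². φR_n = 0.90 × 50 × 0.39063 = 17.6 kips.
Governing: min(24.4, 40.0, 17.6) = 17.6 kips → gross-section yield.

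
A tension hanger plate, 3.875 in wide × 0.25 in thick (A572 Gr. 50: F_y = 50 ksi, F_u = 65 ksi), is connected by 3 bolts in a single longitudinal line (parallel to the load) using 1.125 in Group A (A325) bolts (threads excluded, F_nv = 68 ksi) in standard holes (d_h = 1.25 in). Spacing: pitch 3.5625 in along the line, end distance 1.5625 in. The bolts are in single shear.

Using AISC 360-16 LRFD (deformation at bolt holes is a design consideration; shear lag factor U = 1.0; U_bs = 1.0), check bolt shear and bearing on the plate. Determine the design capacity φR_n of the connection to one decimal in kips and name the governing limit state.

79.5 kips (bearing governs)

Bolt shear: A_b = π(1.125)²/4 = 0.99402 in². φR_n = 0.75 × 68 × 0.99402 × 3 × 1 = 152.1 kips.
Bearing (0.25 in plate, F_u = 65 ksi): end bolts L_c = 1.5625 − 1.25/2 = 0.9375, R_n = min(1.2×0.9375×0.25×65, 2.4×1.125×0.25×65) = 18.281 kips/bolt; interior L_c = 3.5625 − 1.25 = 2.3125, R_n = 43.875 kips/bolt. φR_n = 0.75 × (1×18.281 + 2×43.875) = 79.5 kips.
Governing: min(152.1, 79.5) = 79.5 kips → bearing.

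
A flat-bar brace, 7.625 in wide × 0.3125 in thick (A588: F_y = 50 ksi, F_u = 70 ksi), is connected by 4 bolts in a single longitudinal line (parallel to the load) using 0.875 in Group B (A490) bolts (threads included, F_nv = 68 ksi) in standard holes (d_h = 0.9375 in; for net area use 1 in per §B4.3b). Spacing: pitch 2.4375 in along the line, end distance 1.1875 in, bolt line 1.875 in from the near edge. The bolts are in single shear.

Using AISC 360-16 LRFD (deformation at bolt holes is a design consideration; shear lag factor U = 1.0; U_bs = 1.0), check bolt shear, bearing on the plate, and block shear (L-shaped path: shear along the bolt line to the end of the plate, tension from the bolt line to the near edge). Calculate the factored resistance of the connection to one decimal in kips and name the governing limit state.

71.8 kips (block shear governs)

Bolt shear: A_b = π(0.875)²/4 = 0.60132 in². φR_n = 0.75 × 68 × 0.60132 × 4 × 1 = 122.7 kips.
Bearing (0.3125 in plate, F_u = 70 ksi): end bolts L_c = 1.1875 − 0.9375/2 = 0.71875, R_n = min(1.2×0.71875×0.3125×70, 2.4×0.875×0.3125×70) = 18.867 kips/bolt; interior L_c = 2.4375 − 0.9375 = 1.5, R_n = 39.375 kips/bolt. φR_n = 0.75 × (1×18.867 + 3×39.375) = 102.7 kips.
Block shear: shear path 1×[1.1875+3×2.4375] = 1×8.5 in, A_gv = 2.6563, A_nv = 1×(8.5 − 3.5×1)×0.3125 = 1.5625 in²; tension to near edge: (1.875 − 0.5×1)×0.3125 = 0.42969 in². R_n = min(0.6×70×1.5625, 0.6×50×2.6563) + 1.0×70×0.42969 = min(65.625, 79.689) + 30.078 = 95.703 kips. φR_n = 0.75 × 95.703 = 71.8 kips.
Governing: min(122.7, 102.7, 71.8) = 71.8 kips → block shear.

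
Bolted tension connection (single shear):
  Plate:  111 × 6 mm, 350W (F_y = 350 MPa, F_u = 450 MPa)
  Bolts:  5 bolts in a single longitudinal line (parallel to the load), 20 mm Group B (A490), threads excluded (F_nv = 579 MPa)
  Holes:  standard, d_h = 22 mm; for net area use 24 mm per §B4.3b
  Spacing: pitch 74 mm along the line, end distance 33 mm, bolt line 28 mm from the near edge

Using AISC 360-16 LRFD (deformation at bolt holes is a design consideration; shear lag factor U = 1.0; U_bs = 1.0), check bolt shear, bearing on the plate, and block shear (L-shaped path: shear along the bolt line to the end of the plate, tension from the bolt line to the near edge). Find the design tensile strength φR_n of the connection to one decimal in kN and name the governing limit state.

300.9 kN (block shear governs)

Bolt shear: A_b = π(20)²/4 = 314.16 mm². φR_n = 0.75 × 579 × 314.16 × 5 × 1 = 682.1 kN.
Bearing (6 mm plate, F_u = 450 MPa): end bolts L_c = 33 − 22/2 = 22, R_n = min(1.2×22×6×450, 2.4×20×6×450) = 71.28 kN/bolt; interior L_c = 74 − 22 = 52, R_n = 129.6 kN/bolt. φR_n = 0.75 × (1×71.28 + 4×129.6) = 442.3 kN.
Block shear: shear path 1×[33+4×74] = 1×329 mm, A_gv = 1974, A_nv = 1×(329 − 4.5×24)×6 = 1326 mm²; tension to near edge: (28 − 0.5×24)×6 = 96 mm². R_n = min(0.6×450×1326, 0.6×350×1974) + 1.0×450×96 = min(358.02, 414.54) + 43.2 = 401.22 kN. φR_n = 0.75 × 401.22 = 300.9 kN.
Governing: min(682.1, 442.3, 300.9) = 300.9 kN → block shear.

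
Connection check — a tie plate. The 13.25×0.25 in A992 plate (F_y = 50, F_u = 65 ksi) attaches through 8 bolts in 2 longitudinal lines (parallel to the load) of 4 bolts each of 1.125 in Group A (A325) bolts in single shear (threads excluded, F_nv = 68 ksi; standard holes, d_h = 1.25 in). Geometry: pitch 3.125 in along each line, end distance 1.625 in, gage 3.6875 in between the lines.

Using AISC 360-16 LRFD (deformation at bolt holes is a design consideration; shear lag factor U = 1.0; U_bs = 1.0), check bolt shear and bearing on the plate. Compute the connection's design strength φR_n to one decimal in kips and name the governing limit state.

Bolt shear: A_b = π(1.125)²/4 = 0.99402 in². φR_n = 0.75 × 68 × 0.99402 × 8 × 1 = 405.6 kips.
Bearing (0.25 in plate, F_u = 65 ksi): end bolts L_c = 1.625 − 1.25/2 = 1, R_n = min(1.2×1×0.25×65, 2.4×1.125×0.25×65) = 19.5 kips/bolt; interior L_c = 3.125 − 1.25 = 1.875, R_n = 36.563 kips/bolt. φR_n = 0.75 × (2×19.5 + 6×36.563) = 193.8 kips.
Governing: min(405.6, 193.8) = 193.8 kips → bearing.

193.8 kips (bearing governs)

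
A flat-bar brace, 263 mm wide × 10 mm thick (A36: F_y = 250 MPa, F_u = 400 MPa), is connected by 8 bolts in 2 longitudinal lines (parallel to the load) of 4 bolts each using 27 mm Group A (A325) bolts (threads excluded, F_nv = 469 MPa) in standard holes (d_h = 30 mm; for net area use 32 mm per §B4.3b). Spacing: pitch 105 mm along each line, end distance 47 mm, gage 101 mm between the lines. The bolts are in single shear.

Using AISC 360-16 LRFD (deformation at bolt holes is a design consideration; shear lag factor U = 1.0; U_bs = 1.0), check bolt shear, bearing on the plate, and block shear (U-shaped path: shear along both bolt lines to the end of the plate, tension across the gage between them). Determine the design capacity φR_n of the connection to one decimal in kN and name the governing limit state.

Bolt shear: A_b = π(27)²/4 = 572.56 mm². φR_n = 0.75 × 469 × 572.56 × 8 × 1 = 1611.2 kN.
Bearing (10 mm plate, F_u = 400 MPa): end bolts L_c = 47 − 30/2 = 32, R_n = min(1.2×32×10×400, 2.4×27×10×400) = 153.6 kN/bolt; interior L_c = 105 − 30 = 75, R_n = 259.2 kN/bolt. φR_n = 0.75 × (2×153.6 + 6×259.2) = 1396.8 kN.
Block shear: shear path 2×[47+3×105] = 2×362 mm, A_gv = 7240, A_nv = 2×(362 − 3.5×32)×10 = 5000 mm²; tension across gage: (101 − 1×32)×10 = 690 mm². R_n = min(0.6×400×5000, 0.6×250×7240) + 1.0×400×690 = min(1200, 1086) + 276 = 1362 kN. φR_n = 0.75 × 1362 = 1021.5 kN.
Governing: min(1611.2, 1396.8, 1021.5) = 1021.5 kN → block shear.

1021.5 kN (block shear governs)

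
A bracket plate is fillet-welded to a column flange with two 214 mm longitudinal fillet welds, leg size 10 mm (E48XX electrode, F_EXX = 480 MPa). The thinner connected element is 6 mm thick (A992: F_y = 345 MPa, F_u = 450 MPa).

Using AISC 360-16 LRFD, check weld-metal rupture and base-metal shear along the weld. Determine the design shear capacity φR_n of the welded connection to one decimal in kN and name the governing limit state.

Weld metal: throat = 0.707×10 = 7.07 mm, L = 2×214 = 428 mm. φR_n = 0.75 × 0.6 × 480 × 7.07 × 428 = 653.6 kN.
Base metal shear (6 mm plate): yield φR_n = 1.0×0.6×345×6×428 = 531.6 kN; rupture φR_n = 0.75×0.6×450×6×428 = 520.0 kN; take 520.0 kN (rupture).
Governing: min(653.6, 520.0) = 520.0 kN → base-metal shear.

520.0 kN (base-metal shear governs)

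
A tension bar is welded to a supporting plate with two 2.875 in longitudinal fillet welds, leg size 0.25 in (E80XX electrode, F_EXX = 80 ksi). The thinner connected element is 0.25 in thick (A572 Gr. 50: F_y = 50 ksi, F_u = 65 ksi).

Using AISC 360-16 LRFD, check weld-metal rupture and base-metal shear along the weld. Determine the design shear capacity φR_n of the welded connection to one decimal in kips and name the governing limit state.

36.6 kips (weld metal governs)

Weld metal: throat = 0.707×0.25 = 0.17675 in, L = 2×2.875 = 5.75 in. φR_n = 0.75 × 0.6 × 80 × 0.17675 × 5.75 = 36.6 kips.
Base metal shear (0.25 in plate): yield φR_n = 1.0×0.6×50×0.25×5.75 = 43.1 kips; rupture φR_n = 0.75×0.6×65×0.25×5.75 = 42.0 kips; take 42.0 kips (rupture).
Governing: min(36.6, 42.0) = 36.6 kips → weld metal.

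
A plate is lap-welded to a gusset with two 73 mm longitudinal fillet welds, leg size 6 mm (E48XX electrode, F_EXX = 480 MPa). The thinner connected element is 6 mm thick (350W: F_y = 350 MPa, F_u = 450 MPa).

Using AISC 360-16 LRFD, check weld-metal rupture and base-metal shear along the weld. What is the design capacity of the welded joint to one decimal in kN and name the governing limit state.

Weld metal: throat = 0.707×6 = 4.242 mm, L = 2×73 = 146 mm. φR_n = 0.75 × 0.6 × 480 × 4.242 × 146 = 133.8 kN.
Base metal shear (6 mm plate): yield φR_n = 1.0×0.6×350×6×146 = 184.0 kN; rupture φR_n = 0.75×0.6×450×6×146 = 177.4 kN; take 177.4 kN (rupture).
Governing: min(133.8, 177.4) = 133.8 kN → weld metal.

133.8 kN (weld metal governs)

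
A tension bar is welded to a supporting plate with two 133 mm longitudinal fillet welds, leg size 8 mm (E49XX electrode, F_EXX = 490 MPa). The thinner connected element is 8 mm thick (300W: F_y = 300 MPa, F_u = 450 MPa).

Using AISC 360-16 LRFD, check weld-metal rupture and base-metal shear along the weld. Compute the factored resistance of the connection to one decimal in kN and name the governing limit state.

331.7 kN (weld metal governs)

Weld metal: throat = 0.707×8 = 5.656 mm, L = 2×133 = 266 mm. φR_n = 0.75 × 0.6 × 490 × 5.656 × 266 = 331.7 kN.
Base metal shear (8 mm plate): yield φR_n = 1.0×0.6×300×8×266 = 383.0 kN; rupture φR_n = 0.75×0.6×450×8×266 = 430.9 kN; take 383.0 kN (yield).
Governing: min(331.7, 383.0) = 331.7 kN → weld metal.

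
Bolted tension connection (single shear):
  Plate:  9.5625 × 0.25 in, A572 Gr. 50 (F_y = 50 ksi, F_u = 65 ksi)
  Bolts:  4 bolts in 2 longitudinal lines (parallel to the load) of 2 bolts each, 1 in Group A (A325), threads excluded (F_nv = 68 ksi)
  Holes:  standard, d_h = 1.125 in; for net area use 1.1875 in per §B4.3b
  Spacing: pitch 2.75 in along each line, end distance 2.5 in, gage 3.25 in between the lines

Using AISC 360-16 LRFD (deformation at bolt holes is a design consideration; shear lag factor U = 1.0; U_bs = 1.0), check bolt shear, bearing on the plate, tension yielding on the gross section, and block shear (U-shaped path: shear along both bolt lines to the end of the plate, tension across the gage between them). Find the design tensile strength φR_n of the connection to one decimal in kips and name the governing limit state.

Bolt shear: A_b = π(1)²/4 = 0.7854 in². φR_n = 0.75 × 68 × 0.7854 × 4 × 1 = 160.2 kips.
Bearing (0.25 in plate, F_u = 65 ksi): end bolts L_c = 2.5 − 1.125/2 = 1.9375, R_n = min(1.2×1.9375×0.25×65, 2.4×1×0.25×65) = 37.781 kips/bolt; interior L_c = 2.75 − 1.125 = 1.625, R_n = 31.688 kips/bolt. φR_n = 0.75 × (2×37.781 + 2×31.688) = 104.2 kips.
Tension yield (gross): A_g = 9.5625×0.25 = 2.3906 in². φR_n = 0.90 × 50 × 2.3906 = 107.6 kips.
Block shear: shear path 2×[2.5+1×2.75] = 2×5.25 in, A_gv = 2.625, A_nv = 2×(5.25 − 1.5×1.1875)×0.25 = 1.7344 in²; tension across gage: (3.25 − 1×1.1875)×0.25 = 0.51563 in². R_n = min(0.6×65×1.7344, 0.6×50×2.625) + 1.0×65×0.51563 = min(67.642, 78.75) + 33.516 = 101.16 kips. φR_n = 0.75 × 101.16 = 75.9 kips.
Governing: min(160.2, 104.2, 107.6, 75.9) = 75.9 kips → block shear.

75.9 kips (block shear governs)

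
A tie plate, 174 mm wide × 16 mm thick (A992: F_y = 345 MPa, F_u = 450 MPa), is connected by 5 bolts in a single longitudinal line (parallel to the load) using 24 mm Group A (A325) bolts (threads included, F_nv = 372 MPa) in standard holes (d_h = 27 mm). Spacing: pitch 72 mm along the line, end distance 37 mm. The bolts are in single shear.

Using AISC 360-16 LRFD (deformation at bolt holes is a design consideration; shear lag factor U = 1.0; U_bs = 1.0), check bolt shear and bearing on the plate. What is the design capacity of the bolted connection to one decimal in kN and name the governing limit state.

631.1 kN (bolt shear governs)

Bolt shear: A_b = π(24)²/4 = 452.39 mm². φR_n = 0.75 × 372 × 452.39 × 5 × 1 = 631.1 kN.
Bearing (16 mm plate, F_u = 450 MPa): end bolts L_c = 37 − 27/2 = 23.5, R_n = min(1.2×23.5×16×450, 2.4×24×16×450) = 203.04 kN/bolt; interior L_c = 72 − 27 = 45, R_n = 388.8 kN/bolt. φR_n = 0.75 × (1×203.04 + 4×388.8) = 1318.7 kN.
Governing: min(631.1, 1318.7) = 631.1 kN → bolt shear.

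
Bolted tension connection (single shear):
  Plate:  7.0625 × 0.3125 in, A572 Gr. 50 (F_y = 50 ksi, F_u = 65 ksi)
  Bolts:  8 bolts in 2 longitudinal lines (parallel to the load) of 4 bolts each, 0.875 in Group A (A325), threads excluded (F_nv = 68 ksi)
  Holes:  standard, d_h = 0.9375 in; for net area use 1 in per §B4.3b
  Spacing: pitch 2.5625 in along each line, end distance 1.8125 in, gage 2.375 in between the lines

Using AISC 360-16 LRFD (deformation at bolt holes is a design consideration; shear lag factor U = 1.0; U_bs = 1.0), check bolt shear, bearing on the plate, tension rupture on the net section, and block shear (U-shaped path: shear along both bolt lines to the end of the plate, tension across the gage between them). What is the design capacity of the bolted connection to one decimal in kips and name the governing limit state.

Bolt shear: A_b = π(0.875)²/4 = 0.60132 in². φR_n = 0.75 × 68 × 0.60132 × 8 × 1 = 245.3 kips.
Bearing (0.3125 in plate, F_u = 65 ksi): end bolts L_c = 1.8125 − 0.9375/2 = 1.34375, R_n = min(1.2×1.34375×0.3125×65, 2.4×0.875×0.3125×65) = 32.754 kips/bolt; interior L_c = 2.5625 − 0.9375 = 1.625, R_n = 39.609 kips/bolt. φR_n = 0.75 × (2×32.754 + 6×39.609) = 227.4 kips.
Tension rupture (net): A_n = (7.0625 − 2×1)×0.3125 = 1.582 in² (U = 1.0, A_e = A_n). φR_n = 0.75 × 65 × 1.582 = 77.1 kips.
Block shear: shear path 2×[1.8125+3×2.5625] = 2×9.5 in, A_gv = 5.9375, A_nv = 2×(9.5 − 3.5×1)×0.3125 = 3.75 in²; tension across gage: (2.375 − 1×1)×0.3125 = 0.42969 in². R_n = min(0.6×65×3.75, 0.6×50×5.9375) + 1.0×65×0.42969 = min(146.25, 178.13) + 27.93 = 174.18 kips. φR_n = 0.75 × 174.18 = 130.6 kips.
Governing: min(245.3, 227.4, 77.1, 130.6) = 77.1 kips → net-section rupture.

77.1 kips (net-section rupture governs)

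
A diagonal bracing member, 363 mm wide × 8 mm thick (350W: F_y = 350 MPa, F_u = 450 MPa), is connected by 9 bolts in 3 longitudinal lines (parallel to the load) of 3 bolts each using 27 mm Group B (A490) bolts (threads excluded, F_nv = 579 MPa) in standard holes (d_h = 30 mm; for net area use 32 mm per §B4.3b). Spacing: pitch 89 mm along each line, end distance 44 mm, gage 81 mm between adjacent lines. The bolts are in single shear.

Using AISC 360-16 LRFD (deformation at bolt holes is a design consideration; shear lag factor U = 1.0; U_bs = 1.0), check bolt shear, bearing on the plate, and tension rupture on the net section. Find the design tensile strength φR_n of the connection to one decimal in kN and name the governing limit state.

720.9 kN (net-section rupture governs)

Bolt shear: A_b = π(27)²/4 = 572.56 mm². φR_n = 0.75 × 579 × 572.56 × 9 × 1 = 2237.7 kN.
Bearing (8 mm plate, F_u = 450 MPa): end bolts L_c = 44 − 30/2 = 29, R_n = min(1.2×29×8×450, 2.4×27×8×450) = 125.28 kN/bolt; interior L_c = 89 − 30 = 59, R_n = 233.28 kN/bolt. φR_n = 0.75 × (3×125.28 + 6×233.28) = 1331.6 kN.
Tension rupture (net): A_n = (363 − 3×32)×8 = 2136 mm² (U = 1.0, A_e = A_n). φR_n = 0.75 × 450 × 2136 = 720.9 kN.
Governing: min(2237.7, 1331.6, 720.9) = 720.9 kN → net-section rupture.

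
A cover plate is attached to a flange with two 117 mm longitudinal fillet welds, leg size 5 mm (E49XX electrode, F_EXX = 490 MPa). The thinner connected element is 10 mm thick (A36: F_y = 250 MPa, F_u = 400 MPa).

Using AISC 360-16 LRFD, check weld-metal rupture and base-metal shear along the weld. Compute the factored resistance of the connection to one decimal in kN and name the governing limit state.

182.4 kN (weld metal governs)

Weld metal: throat = 0.707×5 = 3.535 mm, L = 2×117 = 234 mm. φR_n = 0.75 × 0.6 × 490 × 3.535 × 234 = 182.4 kN.
Base metal shear (10 mm plate): yield φR_n = 1.0×0.6×250×10×234 = 351.0 kN; rupture φR_n = 0.75×0.6×400×10×234 = 421.2 kN; take 351.0 kN (yield).
Governing: min(182.4, 351.0) = 182.4 kN → weld metal.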